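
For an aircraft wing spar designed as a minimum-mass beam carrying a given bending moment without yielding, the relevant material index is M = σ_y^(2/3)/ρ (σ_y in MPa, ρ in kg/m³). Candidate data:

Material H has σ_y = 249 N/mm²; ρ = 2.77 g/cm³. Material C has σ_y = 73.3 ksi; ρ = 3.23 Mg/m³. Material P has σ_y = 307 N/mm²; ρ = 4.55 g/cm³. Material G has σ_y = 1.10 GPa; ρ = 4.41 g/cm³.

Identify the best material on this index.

In SI units:
  material H: σ_y = 249.0 MPa, ρ = 2770 kg/m³
  material C: σ_y = 505.4 MPa, ρ = 3230 kg/m³
  material P: σ_y = 307.0 MPa, ρ = 4550 kg/m³
  material G: σ_y = 1100 MPa, ρ = 4410 kg/m³
  material G: M = 24.2×10⁻³
  material C: M = 19.6×10⁻³
  material H: M = 14.3×10⁻³
  material P: M = 10.0×10⁻³
Highest index: material G.

material G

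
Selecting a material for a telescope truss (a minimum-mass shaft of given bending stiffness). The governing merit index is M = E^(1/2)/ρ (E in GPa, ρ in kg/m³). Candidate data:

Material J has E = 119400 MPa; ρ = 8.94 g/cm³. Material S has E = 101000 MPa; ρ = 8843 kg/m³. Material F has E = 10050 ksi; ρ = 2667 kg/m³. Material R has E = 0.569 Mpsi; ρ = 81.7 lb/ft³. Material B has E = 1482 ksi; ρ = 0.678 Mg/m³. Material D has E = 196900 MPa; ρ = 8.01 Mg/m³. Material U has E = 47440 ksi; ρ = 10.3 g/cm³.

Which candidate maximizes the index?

Normalizing units and computing the index:
  material J: E = 119.4 GPa, ρ = 8940 kg/m³
  material S: E = 101.0 GPa, ρ = 8843 kg/m³
  material F: E = 69.29 GPa, ρ = 2667 kg/m³
  material R: E = 3.923 GPa, ρ = 1309 kg/m³
  material B: E = 10.22 GPa, ρ = 678.0 kg/m³
  material D: E = 196.9 GPa, ρ = 8010 kg/m³
  material U: E = 327.1 GPa, ρ = 10300 kg/m³
  material B: M = 4.71×10⁻³
  material F: M = 3.12×10⁻³
  material U: M = 1.76×10⁻³
  material D: M = 1.75×10⁻³
  material R: M = 1.51×10⁻³
  material J: M = 1.22×10⁻³
  material S: M = 1.14×10⁻³
Highest index: material B.

material B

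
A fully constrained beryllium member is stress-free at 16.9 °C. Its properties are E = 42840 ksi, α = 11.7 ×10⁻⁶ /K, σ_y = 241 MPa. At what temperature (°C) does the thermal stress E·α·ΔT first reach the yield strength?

86.6 °C

E = 42840 ksi = 295.4 GPa.
E·α·ΔT = 241.0 MPa ⇒ ΔT = 241.0 / (295.4×10³ × 11.7×10⁻⁶) = 69.74 K.
T = 16.9 + 69.74 = 86.64 °C.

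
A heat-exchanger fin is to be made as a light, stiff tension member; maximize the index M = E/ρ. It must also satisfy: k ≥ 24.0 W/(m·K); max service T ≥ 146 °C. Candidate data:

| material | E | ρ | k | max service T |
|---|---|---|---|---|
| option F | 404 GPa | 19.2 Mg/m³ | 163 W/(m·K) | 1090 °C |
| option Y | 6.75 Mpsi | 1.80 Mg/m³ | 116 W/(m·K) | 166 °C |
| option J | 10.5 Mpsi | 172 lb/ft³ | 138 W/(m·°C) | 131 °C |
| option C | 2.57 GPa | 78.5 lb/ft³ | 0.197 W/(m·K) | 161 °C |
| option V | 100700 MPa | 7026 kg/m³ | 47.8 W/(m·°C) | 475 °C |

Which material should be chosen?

option Y

Screen on constraints: k ≥ 24.0 W/(m·K); max service T ≥ 146 °C. Survivors: option F, option Y, option V.
After converting to SI:
  option F: E = 404.0 GPa, ρ = 19200 kg/m³
  option Y: E = 46.54 GPa, ρ = 1800 kg/m³
  option V: E = 100.7 GPa, ρ = 7026 kg/m³
  option Y: M = 25.9 MN·m/kg
  option F: M = 21.0 MN·m/kg
  option V: M = 14.3 MN·m/kg
Option Y ranks first.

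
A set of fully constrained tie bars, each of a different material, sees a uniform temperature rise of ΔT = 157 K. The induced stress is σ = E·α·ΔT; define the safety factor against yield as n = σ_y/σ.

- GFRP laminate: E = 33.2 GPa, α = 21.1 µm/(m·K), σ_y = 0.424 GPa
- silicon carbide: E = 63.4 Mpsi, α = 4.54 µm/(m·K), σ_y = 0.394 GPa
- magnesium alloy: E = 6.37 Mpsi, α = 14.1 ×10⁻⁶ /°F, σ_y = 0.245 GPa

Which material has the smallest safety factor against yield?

Converting E to GPa, α to ×10⁻⁶/K, σ_y to MPa, then σ and n for each:
  GFRP laminate: E = 33.20, α = 21.1, σ_y = 424.0 → σ = 110 MPa, n = 3.86
  silicon carbide: E = 437.1, α = 4.54, σ_y = 394.0 → σ = 312 MPa, n = 1.26
  magnesium alloy: E = 43.92, α = 25.4, σ_y = 245.0 → σ = 175 MPa, n = 1.40
Smallest n: silicon carbide with n = 1.26.

silicon carbide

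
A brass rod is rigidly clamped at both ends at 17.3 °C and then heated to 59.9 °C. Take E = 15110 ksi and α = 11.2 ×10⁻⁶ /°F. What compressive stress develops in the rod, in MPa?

E = 15110 ksi = 104.2 GPa.
α = 11.2×10⁻⁶/°F × 9/5 = 20.2×10⁻⁶/K.
ΔT = 42.60 K. Constrained thermal stress σ = E·α·ΔT = 104.2×10³ MPa × 20.2×10⁻⁶ × 42.60 = 89.5 MPa (compressive).

89.5 MPa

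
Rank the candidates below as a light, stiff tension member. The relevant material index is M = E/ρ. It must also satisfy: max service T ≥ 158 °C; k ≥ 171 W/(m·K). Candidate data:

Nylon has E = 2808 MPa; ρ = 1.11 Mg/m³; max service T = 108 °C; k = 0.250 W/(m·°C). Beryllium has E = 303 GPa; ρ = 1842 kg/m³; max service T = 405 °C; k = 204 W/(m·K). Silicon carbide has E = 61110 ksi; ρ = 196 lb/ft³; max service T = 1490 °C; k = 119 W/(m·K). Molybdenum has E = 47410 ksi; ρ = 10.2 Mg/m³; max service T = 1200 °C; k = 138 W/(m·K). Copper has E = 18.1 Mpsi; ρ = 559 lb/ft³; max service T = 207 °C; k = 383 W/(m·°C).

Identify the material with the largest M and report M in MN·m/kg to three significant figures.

beryllium, M = 164 MN·m/kg

Screen on constraints: max service T ≥ 158 °C; k ≥ 171 W/(m·K). Survivors: beryllium, copper.
After converting to SI:
  beryllium: E = 303.0 GPa, ρ = 1842 kg/m³
  copper: E = 124.8 GPa, ρ = 8954 kg/m³
  beryllium: M = 164 MN·m/kg
  copper: M = 13.9 MN·m/kg
Beryllium has the largest M.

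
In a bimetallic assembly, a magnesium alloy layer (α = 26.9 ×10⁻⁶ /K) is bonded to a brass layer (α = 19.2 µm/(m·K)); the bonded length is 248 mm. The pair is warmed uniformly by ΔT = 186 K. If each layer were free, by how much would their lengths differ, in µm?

355 µm

Δα = |26.9 − 19.2|×10⁻⁶/K = 7.70×10⁻⁶/K.
ΔL_mismatch = Δα·L·ΔT = 7.70×10⁻⁶ × 248.0 mm × 186.0 K = 355 µm.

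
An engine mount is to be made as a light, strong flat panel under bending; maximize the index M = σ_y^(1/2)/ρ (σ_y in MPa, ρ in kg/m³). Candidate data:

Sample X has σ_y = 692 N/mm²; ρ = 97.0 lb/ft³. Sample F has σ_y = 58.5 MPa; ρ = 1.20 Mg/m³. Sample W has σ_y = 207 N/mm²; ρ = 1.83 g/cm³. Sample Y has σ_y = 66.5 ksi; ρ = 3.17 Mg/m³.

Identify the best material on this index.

sample X

Convert each candidate to consistent units, then evaluate M:
  sample X: σ_y = 692.0 MPa, ρ = 1554 kg/m³
  sample F: σ_y = 58.50 MPa, ρ = 1200 kg/m³
  sample W: σ_y = 207.0 MPa, ρ = 1830 kg/m³
  sample Y: σ_y = 458.5 MPa, ρ = 3170 kg/m³
  sample X: M = 16.9×10⁻³
  sample W: M = 7.86×10⁻³
  sample Y: M = 6.75×10⁻³
  sample F: M = 6.37×10⁻³
Sample X ranks first.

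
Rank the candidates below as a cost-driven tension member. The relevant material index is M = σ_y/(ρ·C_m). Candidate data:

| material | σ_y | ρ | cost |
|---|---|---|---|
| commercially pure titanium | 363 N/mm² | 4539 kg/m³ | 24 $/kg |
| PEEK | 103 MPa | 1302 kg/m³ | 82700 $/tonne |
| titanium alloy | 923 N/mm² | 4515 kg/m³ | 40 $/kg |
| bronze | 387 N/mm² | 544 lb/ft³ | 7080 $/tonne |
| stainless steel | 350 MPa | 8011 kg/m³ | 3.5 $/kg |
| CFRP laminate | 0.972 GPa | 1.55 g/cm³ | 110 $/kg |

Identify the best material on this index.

stainless steel

In SI units:
  commercially pure titanium: σ_y = 363.0 MPa, ρ = 4539 kg/m³, cost = 24.00 $/kg
  PEEK: σ_y = 103.0 MPa, ρ = 1302 kg/m³, cost = 82.70 $/kg
  titanium alloy: σ_y = 923.0 MPa, ρ = 4515 kg/m³, cost = 40.00 $/kg
  bronze: σ_y = 387.0 MPa, ρ = 8714 kg/m³, cost = 7.080 $/kg
  stainless steel: σ_y = 350.0 MPa, ρ = 8011 kg/m³, cost = 3.500 $/kg
  CFRP laminate: σ_y = 972.0 MPa, ρ = 1550 kg/m³, cost = 110.0 $/kg
  stainless steel: M = 12.5 kN·m per $
  bronze: M = 6.27 kN·m per $
  CFRP laminate: M = 5.70 kN·m per $
  titanium alloy: M = 5.11 kN·m per $
  commercially pure titanium: M = 3.33 kN·m per $
  PEEK: M = 0.957 kN·m per $
Stainless steel ranks first.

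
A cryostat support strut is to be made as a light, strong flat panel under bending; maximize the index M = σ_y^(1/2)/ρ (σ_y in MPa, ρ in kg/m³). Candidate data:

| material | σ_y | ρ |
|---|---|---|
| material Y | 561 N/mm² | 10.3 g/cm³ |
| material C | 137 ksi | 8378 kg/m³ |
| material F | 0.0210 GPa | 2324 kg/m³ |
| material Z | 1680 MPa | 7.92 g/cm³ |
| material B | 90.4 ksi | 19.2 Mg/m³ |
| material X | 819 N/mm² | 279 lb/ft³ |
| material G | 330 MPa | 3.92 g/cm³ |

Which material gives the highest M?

In SI units:
  material Y: σ_y = 561.0 MPa, ρ = 10300 kg/m³
  material C: σ_y = 944.6 MPa, ρ = 8378 kg/m³
  material F: σ_y = 21.00 MPa, ρ = 2324 kg/m³
  material Z: σ_y = 1680 MPa, ρ = 7920 kg/m³
  material B: σ_y = 623.3 MPa, ρ = 19200 kg/m³
  material X: σ_y = 819.0 MPa, ρ = 4469 kg/m³
  material G: σ_y = 330.0 MPa, ρ = 3920 kg/m³
  material X: M = 6.40×10⁻³
  material Z: M = 5.18×10⁻³
  material G: M = 4.63×10⁻³
  material C: M = 3.67×10⁻³
  material Y: M = 2.30×10⁻³
  material F: M = 1.97×10⁻³
  material B: M = 1.30×10⁻³
The maximum is for material X.

material X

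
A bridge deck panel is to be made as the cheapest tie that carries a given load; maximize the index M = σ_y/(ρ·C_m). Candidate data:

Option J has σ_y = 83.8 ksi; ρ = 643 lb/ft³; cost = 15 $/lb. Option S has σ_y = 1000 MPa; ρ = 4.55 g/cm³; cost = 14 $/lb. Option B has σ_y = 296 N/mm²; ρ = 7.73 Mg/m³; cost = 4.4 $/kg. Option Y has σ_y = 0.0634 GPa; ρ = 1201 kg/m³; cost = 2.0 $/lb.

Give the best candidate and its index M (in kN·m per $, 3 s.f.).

option Y, M = 12.0 kN·m per $

In SI units:
  option J: σ_y = 577.8 MPa, ρ = 10300 kg/m³, cost = 33.07 $/kg
  option S: σ_y = 1000 MPa, ρ = 4550 kg/m³, cost = 30.86 $/kg
  option B: σ_y = 296.0 MPa, ρ = 7730 kg/m³, cost = 4.400 $/kg
  option Y: σ_y = 63.40 MPa, ρ = 1201 kg/m³, cost = 4.409 $/kg
  option Y: M = 12.0 kN·m per $
  option B: M = 8.70 kN·m per $
  option S: M = 7.12 kN·m per $
  option J: M = 1.70 kN·m per $
Highest index: option Y.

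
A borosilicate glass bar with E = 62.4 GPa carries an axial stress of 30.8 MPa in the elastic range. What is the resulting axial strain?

4.94×10⁻⁴

ε = σ/E = 30.8 / 62400 = 4.94×10⁻⁴.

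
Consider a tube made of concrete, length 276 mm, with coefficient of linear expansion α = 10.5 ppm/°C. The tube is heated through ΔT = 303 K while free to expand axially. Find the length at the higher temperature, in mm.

ΔL = α·L₀·ΔT = 10.5×10⁻⁶ × 276 mm × 303.0 K = 0.878 mm.
L = L₀ + ΔL = 276 + 0.878 = 276.88 mm.

276.88 mm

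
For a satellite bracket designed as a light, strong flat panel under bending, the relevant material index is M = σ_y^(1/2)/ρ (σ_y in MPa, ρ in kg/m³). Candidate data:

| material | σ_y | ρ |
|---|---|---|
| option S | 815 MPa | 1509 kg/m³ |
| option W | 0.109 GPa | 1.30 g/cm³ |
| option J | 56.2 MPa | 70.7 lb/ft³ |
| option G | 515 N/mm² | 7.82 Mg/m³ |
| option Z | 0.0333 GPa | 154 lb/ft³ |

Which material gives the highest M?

Convert each candidate to consistent units, then evaluate M:
  option S: σ_y = 815.0 MPa, ρ = 1509 kg/m³
  option W: σ_y = 109.0 MPa, ρ = 1300 kg/m³
  option J: σ_y = 56.20 MPa, ρ = 1133 kg/m³
  option G: σ_y = 515.0 MPa, ρ = 7820 kg/m³
  option Z: σ_y = 33.30 MPa, ρ = 2467 kg/m³
  option S: M = 18.9×10⁻³
  option W: M = 8.03×10⁻³
  option J: M = 6.62×10⁻³
  option G: M = 2.90×10⁻³
  option Z: M = 2.34×10⁻³
Option S has the largest M.

option S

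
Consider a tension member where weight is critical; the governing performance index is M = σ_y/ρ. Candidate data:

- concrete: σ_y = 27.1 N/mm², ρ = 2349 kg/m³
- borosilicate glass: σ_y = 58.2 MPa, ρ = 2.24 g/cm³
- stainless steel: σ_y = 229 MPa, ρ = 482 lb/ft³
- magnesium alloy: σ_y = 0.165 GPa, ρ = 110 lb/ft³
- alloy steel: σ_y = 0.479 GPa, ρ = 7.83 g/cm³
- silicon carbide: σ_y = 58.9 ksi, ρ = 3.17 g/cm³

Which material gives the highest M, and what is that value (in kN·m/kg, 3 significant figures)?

After converting to SI:
  concrete: σ_y = 27.10 MPa, ρ = 2349 kg/m³
  borosilicate glass: σ_y = 58.20 MPa, ρ = 2240 kg/m³
  stainless steel: σ_y = 229.0 MPa, ρ = 7721 kg/m³
  magnesium alloy: σ_y = 165.0 MPa, ρ = 1762 kg/m³
  alloy steel: σ_y = 479.0 MPa, ρ = 7830 kg/m³
  silicon carbide: σ_y = 406.1 MPa, ρ = 3170 kg/m³
  silicon carbide: M = 128 kN·m/kg
  magnesium alloy: M = 93.6 kN·m/kg
  alloy steel: M = 61.2 kN·m/kg
  stainless steel: M = 29.7 kN·m/kg
  borosilicate glass: M = 26.0 kN·m/kg
  concrete: M = 11.5 kN·m/kg
Highest index: silicon carbide.

silicon carbide, M = 128 kN·m/kg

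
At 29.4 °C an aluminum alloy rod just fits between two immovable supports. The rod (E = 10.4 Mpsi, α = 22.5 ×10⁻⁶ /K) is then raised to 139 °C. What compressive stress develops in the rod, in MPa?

177 MPa

E = 10.4 Mpsi = 71.71 GPa.
ΔT = 109.6 K. Constrained thermal stress σ = E·α·ΔT = 71.71×10³ MPa × 22.5×10⁻⁶ × 109.6 = 177 MPa (compressive).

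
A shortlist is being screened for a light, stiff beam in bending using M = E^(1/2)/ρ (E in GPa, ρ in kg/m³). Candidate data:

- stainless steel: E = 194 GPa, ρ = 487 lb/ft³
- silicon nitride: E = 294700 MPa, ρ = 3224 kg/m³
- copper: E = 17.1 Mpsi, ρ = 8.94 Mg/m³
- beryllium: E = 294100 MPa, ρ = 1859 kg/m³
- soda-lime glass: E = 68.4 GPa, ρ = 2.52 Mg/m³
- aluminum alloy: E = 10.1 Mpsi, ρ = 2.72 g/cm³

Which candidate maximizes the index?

Normalizing units and computing the index:
  stainless steel: E = 194.0 GPa, ρ = 7801 kg/m³
  silicon nitride: E = 294.7 GPa, ρ = 3224 kg/m³
  copper: E = 117.9 GPa, ρ = 8940 kg/m³
  beryllium: E = 294.1 GPa, ρ = 1859 kg/m³
  soda-lime glass: E = 68.40 GPa, ρ = 2520 kg/m³
  aluminum alloy: E = 69.64 GPa, ρ = 2720 kg/m³
  beryllium: M = 9.23×10⁻³
  silicon nitride: M = 5.32×10⁻³
  soda-lime glass: M = 3.28×10⁻³
  aluminum alloy: M = 3.07×10⁻³
  stainless steel: M = 1.79×10⁻³
  copper: M = 1.21×10⁻³
Highest index: beryllium.

beryllium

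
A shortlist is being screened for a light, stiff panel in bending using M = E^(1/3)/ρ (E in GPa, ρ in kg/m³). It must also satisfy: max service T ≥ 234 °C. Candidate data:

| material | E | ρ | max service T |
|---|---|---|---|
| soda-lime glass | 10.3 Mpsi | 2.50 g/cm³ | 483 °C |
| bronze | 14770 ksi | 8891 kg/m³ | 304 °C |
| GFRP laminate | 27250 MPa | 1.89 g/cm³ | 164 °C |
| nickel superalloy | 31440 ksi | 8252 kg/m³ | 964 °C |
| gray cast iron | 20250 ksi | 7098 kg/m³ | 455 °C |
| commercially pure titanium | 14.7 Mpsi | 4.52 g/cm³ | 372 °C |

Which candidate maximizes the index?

Screen on constraints: max service T ≥ 234 °C. Survivors: soda-lime glass, bronze, nickel superalloy, gray cast iron, commercially pure titanium.
After converting to SI:
  soda-lime glass: E = 71.02 GPa, ρ = 2500 kg/m³
  bronze: E = 101.8 GPa, ρ = 8891 kg/m³
  nickel superalloy: E = 216.8 GPa, ρ = 8252 kg/m³
  gray cast iron: E = 139.6 GPa, ρ = 7098 kg/m³
  commercially pure titanium: E = 101.4 GPa, ρ = 4520 kg/m³
  soda-lime glass: M = 1.66×10⁻³
  commercially pure titanium: M = 1.03×10⁻³
  gray cast iron: M = 0.731×10⁻³
  nickel superalloy: M = 0.728×10⁻³
  bronze: M = 0.525×10⁻³
Soda-lime glass has the largest M.

soda-lime glass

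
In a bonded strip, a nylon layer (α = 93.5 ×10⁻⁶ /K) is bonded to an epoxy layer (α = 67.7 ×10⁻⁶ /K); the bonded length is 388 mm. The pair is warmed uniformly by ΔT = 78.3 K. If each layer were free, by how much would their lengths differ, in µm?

Δα = |93.5 − 67.7|×10⁻⁶/K = 25.8×10⁻⁶/K.
ΔL_mismatch = Δα·L·ΔT = 25.8×10⁻⁶ × 388.0 mm × 78.3 K = 784 µm.

784 µm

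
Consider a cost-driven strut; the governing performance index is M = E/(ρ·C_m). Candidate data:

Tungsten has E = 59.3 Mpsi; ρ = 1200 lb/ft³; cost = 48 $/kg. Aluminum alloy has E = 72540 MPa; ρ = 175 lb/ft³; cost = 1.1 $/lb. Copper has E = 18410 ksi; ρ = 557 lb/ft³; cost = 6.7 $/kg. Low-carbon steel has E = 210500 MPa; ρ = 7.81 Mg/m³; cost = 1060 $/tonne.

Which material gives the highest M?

Putting every candidate on a common basis:
  tungsten: E = 408.9 GPa, ρ = 19220 kg/m³, cost = 48.00 $/kg
  aluminum alloy: E = 72.54 GPa, ρ = 2803 kg/m³, cost = 2.425 $/kg
  copper: E = 126.9 GPa, ρ = 8922 kg/m³, cost = 6.700 $/kg
  low-carbon steel: E = 210.5 GPa, ρ = 7810 kg/m³, cost = 1.060 $/kg
  low-carbon steel: M = 25.4 MN·m per $
  aluminum alloy: M = 10.7 MN·m per $
  copper: M = 2.12 MN·m per $
  tungsten: M = 0.443 MN·m per $
Low-carbon steel ranks first.

low-carbon steel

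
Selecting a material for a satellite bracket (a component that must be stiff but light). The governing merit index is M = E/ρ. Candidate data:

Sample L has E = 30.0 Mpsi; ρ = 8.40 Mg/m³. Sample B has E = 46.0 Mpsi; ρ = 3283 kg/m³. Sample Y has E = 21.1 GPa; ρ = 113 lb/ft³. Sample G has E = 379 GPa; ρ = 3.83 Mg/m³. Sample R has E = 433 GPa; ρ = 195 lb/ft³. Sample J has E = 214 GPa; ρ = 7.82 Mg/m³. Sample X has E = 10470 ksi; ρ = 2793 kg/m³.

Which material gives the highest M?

sample R

In SI units:
  sample L: E = 206.8 GPa, ρ = 8400 kg/m³
  sample B: E = 317.2 GPa, ρ = 3283 kg/m³
  sample Y: E = 21.10 GPa, ρ = 1810 kg/m³
  sample G: E = 379.0 GPa, ρ = 3830 kg/m³
  sample R: E = 433.0 GPa, ρ = 3124 kg/m³
  sample J: E = 214.0 GPa, ρ = 7820 kg/m³
  sample X: E = 72.19 GPa, ρ = 2793 kg/m³
  sample R: M = 139 MN·m/kg
  sample G: M = 99.0 MN·m/kg
  sample B: M = 96.6 MN·m/kg
  sample J: M = 27.4 MN·m/kg
  sample X: M = 25.8 MN·m/kg
  sample L: M = 24.6 MN·m/kg
  sample Y: M = 11.7 MN·m/kg
Sample R ranks first.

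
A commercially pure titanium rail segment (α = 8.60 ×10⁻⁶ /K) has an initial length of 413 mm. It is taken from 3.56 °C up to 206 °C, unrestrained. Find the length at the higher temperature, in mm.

ΔT = 206 − 3.56 = 202.4 K.
ΔL = α·L₀·ΔT = 8.60×10⁻⁶ × 413 mm × 202.4 K = 0.719 mm.
L = L₀ + ΔL = 413 + 0.719 = 413.72 mm.

413.72 mm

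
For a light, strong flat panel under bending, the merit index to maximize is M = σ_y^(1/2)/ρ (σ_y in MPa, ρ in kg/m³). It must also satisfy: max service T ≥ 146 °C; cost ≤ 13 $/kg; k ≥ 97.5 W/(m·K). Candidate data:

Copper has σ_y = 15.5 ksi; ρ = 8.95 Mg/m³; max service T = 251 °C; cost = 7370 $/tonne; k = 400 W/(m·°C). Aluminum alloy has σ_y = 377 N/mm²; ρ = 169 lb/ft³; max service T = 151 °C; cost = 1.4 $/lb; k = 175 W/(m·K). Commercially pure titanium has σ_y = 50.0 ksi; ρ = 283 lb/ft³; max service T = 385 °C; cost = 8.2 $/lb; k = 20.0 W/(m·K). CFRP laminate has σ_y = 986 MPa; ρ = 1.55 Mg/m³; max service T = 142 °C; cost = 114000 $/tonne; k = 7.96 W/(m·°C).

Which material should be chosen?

Screen on constraints: max service T ≥ 146 °C; cost ≤ 13 $/kg; k ≥ 97.5 W/(m·K). Survivors: copper, aluminum alloy.
In SI units:
  copper: σ_y = 106.9 MPa, ρ = 8950 kg/m³
  aluminum alloy: σ_y = 377.0 MPa, ρ = 2707 kg/m³
  aluminum alloy: M = 7.17×10⁻³
  copper: M = 1.16×10⁻³
Aluminum alloy has the largest M.

aluminum alloy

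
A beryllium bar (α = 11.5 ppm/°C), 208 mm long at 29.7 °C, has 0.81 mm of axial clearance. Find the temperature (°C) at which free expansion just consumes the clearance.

368 °C

α·L₀·ΔT = 0.81 mm ⇒ ΔT = 0.81 / (11.5×10⁻⁶ × 208.0) = 338.6 K.
T = 29.7 + 338.6 = 368.3 °C.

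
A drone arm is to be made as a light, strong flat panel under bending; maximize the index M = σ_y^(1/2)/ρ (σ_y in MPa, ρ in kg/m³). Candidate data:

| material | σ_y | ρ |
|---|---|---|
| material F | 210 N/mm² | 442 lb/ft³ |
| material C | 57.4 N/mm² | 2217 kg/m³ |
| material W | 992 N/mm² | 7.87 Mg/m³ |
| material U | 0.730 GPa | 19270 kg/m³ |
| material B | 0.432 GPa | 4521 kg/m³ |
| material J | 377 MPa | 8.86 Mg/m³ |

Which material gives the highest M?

material B

Putting every candidate on a common basis:
  material F: σ_y = 210.0 MPa, ρ = 7080 kg/m³
  material C: σ_y = 57.40 MPa, ρ = 2217 kg/m³
  material W: σ_y = 992.0 MPa, ρ = 7870 kg/m³
  material U: σ_y = 730.0 MPa, ρ = 19270 kg/m³
  material B: σ_y = 432.0 MPa, ρ = 4521 kg/m³
  material J: σ_y = 377.0 MPa, ρ = 8860 kg/m³
  material B: M = 4.60×10⁻³
  material W: M = 4.00×10⁻³
  material C: M = 3.42×10⁻³
  material J: M = 2.19×10⁻³
  material F: M = 2.05×10⁻³
  material U: M = 1.40×10⁻³
Material B ranks first.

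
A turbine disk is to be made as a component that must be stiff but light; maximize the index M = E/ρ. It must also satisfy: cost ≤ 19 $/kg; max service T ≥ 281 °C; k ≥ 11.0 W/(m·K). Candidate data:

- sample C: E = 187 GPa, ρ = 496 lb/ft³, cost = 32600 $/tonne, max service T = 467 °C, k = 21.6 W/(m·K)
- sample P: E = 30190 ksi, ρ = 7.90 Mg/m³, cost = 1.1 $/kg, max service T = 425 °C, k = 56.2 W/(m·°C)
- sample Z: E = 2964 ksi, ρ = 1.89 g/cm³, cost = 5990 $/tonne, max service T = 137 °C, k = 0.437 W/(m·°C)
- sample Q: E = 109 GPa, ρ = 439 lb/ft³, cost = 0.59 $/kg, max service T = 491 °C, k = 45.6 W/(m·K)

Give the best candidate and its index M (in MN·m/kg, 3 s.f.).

sample P, M = 26.3 MN·m/kg

Screen on constraints: cost ≤ 19 $/kg; max service T ≥ 281 °C; k ≥ 11.0 W/(m·K). Survivors: sample P, sample Q.
In SI units:
  sample P: E = 208.2 GPa, ρ = 7900 kg/m³
  sample Q: E = 109.0 GPa, ρ = 7032 kg/m³
  sample P: M = 26.3 MN·m/kg
  sample Q: M = 15.5 MN·m/kg
The maximum is for sample P.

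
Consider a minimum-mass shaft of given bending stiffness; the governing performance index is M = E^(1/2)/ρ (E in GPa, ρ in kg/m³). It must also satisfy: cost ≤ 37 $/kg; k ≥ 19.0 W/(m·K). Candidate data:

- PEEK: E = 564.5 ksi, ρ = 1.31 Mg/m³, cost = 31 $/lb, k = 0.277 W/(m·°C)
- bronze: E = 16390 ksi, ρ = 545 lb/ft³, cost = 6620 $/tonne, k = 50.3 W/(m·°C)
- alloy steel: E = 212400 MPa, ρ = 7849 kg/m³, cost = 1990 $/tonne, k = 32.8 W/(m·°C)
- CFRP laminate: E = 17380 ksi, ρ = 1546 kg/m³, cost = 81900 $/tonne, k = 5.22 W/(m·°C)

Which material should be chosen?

Screen on constraints: cost ≤ 37 $/kg; k ≥ 19.0 W/(m·K). Survivors: bronze, alloy steel.
Putting every candidate on a common basis:
  bronze: E = 113.0 GPa, ρ = 8730 kg/m³
  alloy steel: E = 212.4 GPa, ρ = 7849 kg/m³
  alloy steel: M = 1.86×10⁻³
  bronze: M = 1.22×10⁻³
The maximum is for alloy steel.

alloy steel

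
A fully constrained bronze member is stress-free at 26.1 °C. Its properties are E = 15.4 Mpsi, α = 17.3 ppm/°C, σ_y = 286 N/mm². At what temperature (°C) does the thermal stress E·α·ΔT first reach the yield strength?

182 °C

E = 15.4 Mpsi = 106.2 GPa.
σ_y = 286 N/mm² = 286.0 MPa.
E·α·ΔT = 286.0 MPa ⇒ ΔT = 286.0 / (106.2×10³ × 17.3×10⁻⁶) = 155.7 K.
T = 26.1 + 155.7 = 181.8 °C.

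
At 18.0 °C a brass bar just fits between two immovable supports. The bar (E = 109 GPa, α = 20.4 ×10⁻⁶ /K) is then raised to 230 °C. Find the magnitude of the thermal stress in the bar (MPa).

ΔT = 212.0 K. Constrained thermal stress σ = E·α·ΔT = 109.0×10³ MPa × 20.4×10⁻⁶ × 212.0 = 471 MPa (compressive).

471 MPa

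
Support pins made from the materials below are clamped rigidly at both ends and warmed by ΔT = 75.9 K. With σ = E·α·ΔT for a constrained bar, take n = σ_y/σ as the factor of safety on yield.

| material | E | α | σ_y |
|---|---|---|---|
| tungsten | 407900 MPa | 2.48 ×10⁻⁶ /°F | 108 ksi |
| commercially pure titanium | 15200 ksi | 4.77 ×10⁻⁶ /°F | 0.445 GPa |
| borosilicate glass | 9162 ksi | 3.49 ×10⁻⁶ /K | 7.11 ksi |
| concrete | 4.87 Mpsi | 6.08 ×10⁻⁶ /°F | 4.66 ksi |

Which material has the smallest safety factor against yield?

Converting E to GPa, α to ×10⁻⁶/K, σ_y to MPa, then σ and n for each:
  tungsten: E = 407.9, α = 4.46, σ_y = 744.6 → σ = 138 MPa, n = 5.39
  commercially pure titanium: E = 104.8, α = 8.59, σ_y = 445.0 → σ = 68.3 MPa, n = 6.52
  borosilicate glass: E = 63.17, α = 3.49, σ_y = 49.02 → σ = 16.7 MPa, n = 2.93
  concrete: E = 33.58, α = 10.9, σ_y = 32.13 → σ = 27.9 MPa, n = 1.15
The minimum is concrete at n = 1.15.

concrete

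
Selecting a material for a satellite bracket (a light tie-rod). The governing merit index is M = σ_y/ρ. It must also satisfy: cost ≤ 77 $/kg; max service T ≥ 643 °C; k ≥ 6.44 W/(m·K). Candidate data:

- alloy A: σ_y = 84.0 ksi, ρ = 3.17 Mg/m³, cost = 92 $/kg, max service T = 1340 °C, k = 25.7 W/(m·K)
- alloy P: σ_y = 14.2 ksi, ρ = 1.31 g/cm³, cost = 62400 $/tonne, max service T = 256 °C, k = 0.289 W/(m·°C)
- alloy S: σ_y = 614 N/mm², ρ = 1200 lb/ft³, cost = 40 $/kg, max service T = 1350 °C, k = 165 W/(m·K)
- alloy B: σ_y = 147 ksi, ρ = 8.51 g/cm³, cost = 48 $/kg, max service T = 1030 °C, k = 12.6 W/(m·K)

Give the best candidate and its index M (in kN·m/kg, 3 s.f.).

Screen on constraints: cost ≤ 77 $/kg; max service T ≥ 643 °C; k ≥ 6.44 W/(m·K). Survivors: alloy S, alloy B.
Convert each candidate to consistent units, then evaluate M:
  alloy S: σ_y = 614.0 MPa, ρ = 19220 kg/m³
  alloy B: σ_y = 1014 MPa, ρ = 8510 kg/m³
  alloy B: M = 119 kN·m/kg
  alloy S: M = 31.9 kN·m/kg
The maximum is for alloy B.

alloy B, M = 119 kN·m/kg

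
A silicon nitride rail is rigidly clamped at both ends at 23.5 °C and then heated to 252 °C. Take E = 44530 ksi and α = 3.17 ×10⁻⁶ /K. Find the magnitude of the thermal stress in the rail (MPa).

222 MPa

E = 44530 ksi = 307.0 GPa.
ΔT = 228.5 K. Constrained thermal stress σ = E·α·ΔT = 307.0×10³ MPa × 3.17×10⁻⁶ × 228.5 = 222 MPa (compressive).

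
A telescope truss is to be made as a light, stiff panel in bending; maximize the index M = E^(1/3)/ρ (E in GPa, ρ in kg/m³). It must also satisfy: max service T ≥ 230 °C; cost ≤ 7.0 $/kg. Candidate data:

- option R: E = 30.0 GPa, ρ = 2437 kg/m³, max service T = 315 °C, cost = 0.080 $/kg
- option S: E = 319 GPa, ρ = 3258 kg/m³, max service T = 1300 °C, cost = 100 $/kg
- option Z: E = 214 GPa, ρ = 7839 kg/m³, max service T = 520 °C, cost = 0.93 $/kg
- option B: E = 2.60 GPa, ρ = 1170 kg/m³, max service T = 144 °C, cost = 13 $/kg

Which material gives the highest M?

option R

Screen on constraints: max service T ≥ 230 °C; cost ≤ 7.0 $/kg. Survivors: option R, option Z.
Computing M directly (units already consistent):
  option R: M = 1.28×10⁻³
  option Z: M = 0.763×10⁻³
Highest index: option R.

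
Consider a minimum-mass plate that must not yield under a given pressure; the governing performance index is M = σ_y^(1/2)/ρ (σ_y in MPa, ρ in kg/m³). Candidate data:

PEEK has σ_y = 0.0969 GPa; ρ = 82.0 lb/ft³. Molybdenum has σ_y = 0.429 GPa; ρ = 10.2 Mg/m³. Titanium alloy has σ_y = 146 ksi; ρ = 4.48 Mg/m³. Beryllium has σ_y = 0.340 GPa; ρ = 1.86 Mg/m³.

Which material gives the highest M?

After converting to SI:
  PEEK: σ_y = 96.90 MPa, ρ = 1314 kg/m³
  molybdenum: σ_y = 429.0 MPa, ρ = 10200 kg/m³
  titanium alloy: σ_y = 1007 MPa, ρ = 4480 kg/m³
  beryllium: σ_y = 340.0 MPa, ρ = 1860 kg/m³
  beryllium: M = 9.91×10⁻³
  PEEK: M = 7.49×10⁻³
  titanium alloy: M = 7.08×10⁻³
  molybdenum: M = 2.03×10⁻³
The maximum is for beryllium.

beryllium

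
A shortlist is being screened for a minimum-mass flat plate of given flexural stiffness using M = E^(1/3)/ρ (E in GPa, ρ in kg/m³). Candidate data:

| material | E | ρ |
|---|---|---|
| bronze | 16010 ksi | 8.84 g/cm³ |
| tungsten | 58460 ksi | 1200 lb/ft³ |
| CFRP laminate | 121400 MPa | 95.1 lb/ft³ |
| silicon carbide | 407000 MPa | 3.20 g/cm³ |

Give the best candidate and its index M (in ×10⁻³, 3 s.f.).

CFRP laminate, M = 3.25×10⁻³

Putting every candidate on a common basis:
  bronze: E = 110.4 GPa, ρ = 8840 kg/m³
  tungsten: E = 403.1 GPa, ρ = 19220 kg/m³
  CFRP laminate: E = 121.4 GPa, ρ = 1523 kg/m³
  silicon carbide: E = 407.0 GPa, ρ = 3200 kg/m³
  CFRP laminate: M = 3.25×10⁻³
  silicon carbide: M = 2.32×10⁻³
  bronze: M = 0.543×10⁻³
  tungsten: M = 0.384×10⁻³
CFRP laminate has the largest M.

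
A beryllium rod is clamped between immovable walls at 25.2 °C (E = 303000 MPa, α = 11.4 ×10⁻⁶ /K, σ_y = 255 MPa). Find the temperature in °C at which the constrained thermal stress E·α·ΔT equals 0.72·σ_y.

78.4 °C

E = 303000 MPa = 303.0 GPa.
E·α·ΔT = 183.6 MPa ⇒ ΔT = 183.6 / (303.0×10³ × 11.4×10⁻⁶) = 53.15 K.
T = 25.2 + 53.15 = 78.35 °C.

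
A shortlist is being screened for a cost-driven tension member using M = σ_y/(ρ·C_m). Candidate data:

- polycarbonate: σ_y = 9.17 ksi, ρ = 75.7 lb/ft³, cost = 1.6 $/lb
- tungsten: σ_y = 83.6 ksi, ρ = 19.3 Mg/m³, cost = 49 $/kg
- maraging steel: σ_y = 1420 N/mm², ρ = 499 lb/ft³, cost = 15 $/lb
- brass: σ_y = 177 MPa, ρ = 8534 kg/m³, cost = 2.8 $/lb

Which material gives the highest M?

In SI units:
  polycarbonate: σ_y = 63.22 MPa, ρ = 1213 kg/m³, cost = 3.527 $/kg
  tungsten: σ_y = 576.4 MPa, ρ = 19300 kg/m³, cost = 49.00 $/kg
  maraging steel: σ_y = 1420 MPa, ρ = 7993 kg/m³, cost = 33.07 $/kg
  brass: σ_y = 177.0 MPa, ρ = 8534 kg/m³, cost = 6.173 $/kg
  polycarbonate: M = 14.8 kN·m per $
  maraging steel: M = 5.37 kN·m per $
  brass: M = 3.36 kN·m per $
  tungsten: M = 0.609 kN·m per $
Highest index: polycarbonate.

polycarbonate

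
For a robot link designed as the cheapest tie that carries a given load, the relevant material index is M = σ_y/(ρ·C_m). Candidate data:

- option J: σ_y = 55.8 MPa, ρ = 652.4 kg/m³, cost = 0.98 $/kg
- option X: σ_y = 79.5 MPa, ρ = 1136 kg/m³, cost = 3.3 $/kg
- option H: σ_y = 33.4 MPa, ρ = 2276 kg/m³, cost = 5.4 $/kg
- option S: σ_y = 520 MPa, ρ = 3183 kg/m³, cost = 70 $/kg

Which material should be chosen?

option J

Computing M directly (units already consistent):
  option J: M = 87.3 kN·m per $
  option X: M = 21.2 kN·m per $
  option H: M = 2.72 kN·m per $
  option S: M = 2.33 kN·m per $
Option J has the largest M.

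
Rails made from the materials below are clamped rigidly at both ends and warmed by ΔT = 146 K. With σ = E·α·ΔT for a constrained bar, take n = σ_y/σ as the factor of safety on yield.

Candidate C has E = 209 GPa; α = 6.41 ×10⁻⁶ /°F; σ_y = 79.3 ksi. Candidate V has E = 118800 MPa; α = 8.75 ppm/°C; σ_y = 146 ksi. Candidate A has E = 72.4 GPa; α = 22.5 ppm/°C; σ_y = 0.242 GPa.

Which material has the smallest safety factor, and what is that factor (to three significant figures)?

candidate A, n = 1.02

Per material, after unit conversion:
  candidate C: E = 209.0, α = 11.5, σ_y = 546.8 → σ = 352 MPa, n = 1.55
  candidate V: E = 118.8, α = 8.75, σ_y = 1007 → σ = 152 MPa, n = 6.63
  candidate A: E = 72.40, α = 22.5, σ_y = 242.0 → σ = 238 MPa, n = 1.02
Smallest n: candidate A with n = 1.02.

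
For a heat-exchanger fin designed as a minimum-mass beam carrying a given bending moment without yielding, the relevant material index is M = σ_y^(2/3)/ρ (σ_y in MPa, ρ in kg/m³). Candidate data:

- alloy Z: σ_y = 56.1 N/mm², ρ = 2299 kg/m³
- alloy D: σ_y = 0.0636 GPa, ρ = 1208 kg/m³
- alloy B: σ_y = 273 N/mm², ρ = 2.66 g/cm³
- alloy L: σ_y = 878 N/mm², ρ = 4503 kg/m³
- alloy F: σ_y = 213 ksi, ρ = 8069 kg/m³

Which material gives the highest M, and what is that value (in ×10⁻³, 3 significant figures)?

alloy L, M = 20.4×10⁻³

After converting to SI:
  alloy Z: σ_y = 56.10 MPa, ρ = 2299 kg/m³
  alloy D: σ_y = 63.60 MPa, ρ = 1208 kg/m³
  alloy B: σ_y = 273.0 MPa, ρ = 2660 kg/m³
  alloy L: σ_y = 878.0 MPa, ρ = 4503 kg/m³
  alloy F: σ_y = 1469 MPa, ρ = 8069 kg/m³
  alloy L: M = 20.4×10⁻³
  alloy F: M = 16.0×10⁻³
  alloy B: M = 15.8×10⁻³
  alloy D: M = 13.2×10⁻³
  alloy Z: M = 6.37×10⁻³
Alloy L ranks first.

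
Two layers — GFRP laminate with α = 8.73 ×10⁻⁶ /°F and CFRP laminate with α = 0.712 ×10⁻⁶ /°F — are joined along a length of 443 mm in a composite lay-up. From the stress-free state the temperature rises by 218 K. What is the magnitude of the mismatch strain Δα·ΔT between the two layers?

3.15×10⁻³

GFRP laminate: α = 8.73×10⁻⁶/°F × 9/5 = 15.7×10⁻⁶/K.
CFRP laminate: α = 0.712×10⁻⁶/°F × 9/5 = 1.28×10⁻⁶/K.
Δα = |15.7 − 1.28|×10⁻⁶/K = 14.4×10⁻⁶/K.
Mismatch strain = Δα·ΔT = 14.4×10⁻⁶ × 218.0 = 3.15×10⁻³.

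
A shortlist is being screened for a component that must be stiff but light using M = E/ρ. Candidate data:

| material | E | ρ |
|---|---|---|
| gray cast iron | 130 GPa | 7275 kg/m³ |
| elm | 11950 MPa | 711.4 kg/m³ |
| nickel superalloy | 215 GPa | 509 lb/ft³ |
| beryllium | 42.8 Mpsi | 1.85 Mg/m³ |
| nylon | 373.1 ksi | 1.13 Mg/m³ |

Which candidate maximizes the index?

Putting every candidate on a common basis:
  gray cast iron: E = 130.0 GPa, ρ = 7275 kg/m³
  elm: E = 11.95 GPa, ρ = 711.4 kg/m³
  nickel superalloy: E = 215.0 GPa, ρ = 8153 kg/m³
  beryllium: E = 295.1 GPa, ρ = 1850 kg/m³
  nylon: E = 2.572 GPa, ρ = 1130 kg/m³
  beryllium: M = 160 MN·m/kg
  nickel superalloy: M = 26.4 MN·m/kg
  gray cast iron: M = 17.9 MN·m/kg
  elm: M = 16.8 MN·m/kg
  nylon: M = 2.28 MN·m/kg
Beryllium has the largest M.

beryllium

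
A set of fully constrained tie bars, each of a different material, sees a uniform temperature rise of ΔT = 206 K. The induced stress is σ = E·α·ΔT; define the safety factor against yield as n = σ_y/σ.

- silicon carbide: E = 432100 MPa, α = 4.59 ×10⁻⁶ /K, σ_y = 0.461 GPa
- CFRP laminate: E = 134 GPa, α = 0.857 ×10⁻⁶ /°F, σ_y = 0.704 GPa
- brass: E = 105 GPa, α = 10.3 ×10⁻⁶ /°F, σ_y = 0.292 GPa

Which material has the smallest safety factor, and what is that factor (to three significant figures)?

brass, n = 0.728

Converting E to GPa, α to ×10⁻⁶/K, σ_y to MPa, then σ and n for each:
  silicon carbide: E = 432.1, α = 4.59, σ_y = 461.0 → σ = 409 MPa, n = 1.13
  CFRP laminate: E = 134.0, α = 1.54, σ_y = 704.0 → σ = 42.6 MPa, n = 16.5
  brass: E = 105.0, α = 18.5, σ_y = 292.0 → σ = 401 MPa, n = 0.728
Brass has the lowest safety factor, n = 0.728.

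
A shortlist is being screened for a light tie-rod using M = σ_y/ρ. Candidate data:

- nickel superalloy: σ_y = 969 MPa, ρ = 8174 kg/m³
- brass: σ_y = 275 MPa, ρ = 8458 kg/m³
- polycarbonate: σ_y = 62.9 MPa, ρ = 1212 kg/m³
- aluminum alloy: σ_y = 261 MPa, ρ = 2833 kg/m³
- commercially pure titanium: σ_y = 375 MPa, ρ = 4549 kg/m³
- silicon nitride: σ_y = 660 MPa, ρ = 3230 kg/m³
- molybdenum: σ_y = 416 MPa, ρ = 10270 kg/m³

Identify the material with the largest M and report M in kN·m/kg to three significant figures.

silicon nitride, M = 204 kN·m/kg

Per-candidate index values:
  silicon nitride: M = 204 kN·m/kg
  nickel superalloy: M = 119 kN·m/kg
  aluminum alloy: M = 92.1 kN·m/kg
  commercially pure titanium: M = 82.4 kN·m/kg
  polycarbonate: M = 51.9 kN·m/kg
  molybdenum: M = 40.5 kN·m/kg
  brass: M = 32.5 kN·m/kg
Highest index: silicon nitride.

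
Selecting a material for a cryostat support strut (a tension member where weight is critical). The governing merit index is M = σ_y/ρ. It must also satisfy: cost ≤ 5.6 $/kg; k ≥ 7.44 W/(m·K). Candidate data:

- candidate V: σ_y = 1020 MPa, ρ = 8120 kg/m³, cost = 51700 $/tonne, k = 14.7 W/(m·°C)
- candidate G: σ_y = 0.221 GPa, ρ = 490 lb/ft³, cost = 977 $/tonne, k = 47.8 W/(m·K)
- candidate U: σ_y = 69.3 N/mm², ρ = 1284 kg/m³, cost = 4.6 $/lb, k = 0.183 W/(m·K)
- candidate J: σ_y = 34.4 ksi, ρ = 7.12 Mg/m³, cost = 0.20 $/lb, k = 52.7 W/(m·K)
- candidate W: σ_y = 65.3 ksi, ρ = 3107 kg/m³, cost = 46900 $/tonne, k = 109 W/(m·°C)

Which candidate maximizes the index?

candidate J

Screen on constraints: cost ≤ 5.6 $/kg; k ≥ 7.44 W/(m·K). Survivors: candidate G, candidate J.
After converting to SI:
  candidate G: σ_y = 221.0 MPa, ρ = 7849 kg/m³
  candidate J: σ_y = 237.2 MPa, ρ = 7120 kg/m³
  candidate J: M = 33.3 kN·m/kg
  candidate G: M = 28.2 kN·m/kg
The maximum is for candidate J.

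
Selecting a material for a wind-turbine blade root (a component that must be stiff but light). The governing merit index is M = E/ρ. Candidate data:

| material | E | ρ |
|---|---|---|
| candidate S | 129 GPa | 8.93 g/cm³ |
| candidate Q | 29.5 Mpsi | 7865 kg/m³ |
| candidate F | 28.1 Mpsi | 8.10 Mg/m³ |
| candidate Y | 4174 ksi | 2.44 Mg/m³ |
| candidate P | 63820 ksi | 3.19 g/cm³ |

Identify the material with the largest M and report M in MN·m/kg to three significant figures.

Convert each candidate to consistent units, then evaluate M:
  candidate S: E = 129.0 GPa, ρ = 8930 kg/m³
  candidate Q: E = 203.4 GPa, ρ = 7865 kg/m³
  candidate F: E = 193.7 GPa, ρ = 8100 kg/m³
  candidate Y: E = 28.78 GPa, ρ = 2440 kg/m³
  candidate P: E = 440.0 GPa, ρ = 3190 kg/m³
  candidate P: M = 138 MN·m/kg
  candidate Q: M = 25.9 MN·m/kg
  candidate F: M = 23.9 MN·m/kg
  candidate S: M = 14.4 MN·m/kg
  candidate Y: M = 11.8 MN·m/kg
Candidate P has the largest M.

candidate P, M = 138 MN·m/kg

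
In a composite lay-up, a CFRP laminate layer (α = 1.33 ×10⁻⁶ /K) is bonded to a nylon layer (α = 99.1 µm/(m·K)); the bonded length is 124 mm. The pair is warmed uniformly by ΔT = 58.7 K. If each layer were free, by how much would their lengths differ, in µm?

Δα = |1.33 − 99.1|×10⁻⁶/K = 97.8×10⁻⁶/K.
ΔL_mismatch = Δα·L·ΔT = 97.8×10⁻⁶ × 124.0 mm × 58.7 K = 712 µm.

712 µm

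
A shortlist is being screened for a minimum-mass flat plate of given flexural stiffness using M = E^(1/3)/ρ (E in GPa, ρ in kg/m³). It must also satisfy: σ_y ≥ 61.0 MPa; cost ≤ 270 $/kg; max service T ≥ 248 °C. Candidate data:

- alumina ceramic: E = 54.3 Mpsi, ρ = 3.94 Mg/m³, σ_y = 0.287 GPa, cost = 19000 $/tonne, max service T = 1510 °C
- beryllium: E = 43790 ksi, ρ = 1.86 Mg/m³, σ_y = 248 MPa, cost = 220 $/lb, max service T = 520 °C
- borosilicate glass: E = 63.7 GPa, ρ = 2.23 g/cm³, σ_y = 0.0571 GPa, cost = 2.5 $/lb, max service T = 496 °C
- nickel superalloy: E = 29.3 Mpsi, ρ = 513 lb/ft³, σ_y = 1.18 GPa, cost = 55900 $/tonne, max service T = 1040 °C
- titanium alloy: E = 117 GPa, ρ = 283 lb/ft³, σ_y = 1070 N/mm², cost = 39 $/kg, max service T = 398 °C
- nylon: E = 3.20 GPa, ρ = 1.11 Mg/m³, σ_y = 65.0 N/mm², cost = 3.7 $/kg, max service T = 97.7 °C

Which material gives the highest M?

Screen on constraints: σ_y ≥ 61.0 MPa; cost ≤ 270 $/kg; max service T ≥ 248 °C. Survivors: alumina ceramic, nickel superalloy, titanium alloy.
After converting to SI:
  alumina ceramic: E = 374.4 GPa, ρ = 3940 kg/m³
  nickel superalloy: E = 202.0 GPa, ρ = 8217 kg/m³
  titanium alloy: E = 117.0 GPa, ρ = 4533 kg/m³
  alumina ceramic: M = 1.83×10⁻³
  titanium alloy: M = 1.08×10⁻³
  nickel superalloy: M = 0.714×10⁻³
Alumina ceramic ranks first.

alumina ceramic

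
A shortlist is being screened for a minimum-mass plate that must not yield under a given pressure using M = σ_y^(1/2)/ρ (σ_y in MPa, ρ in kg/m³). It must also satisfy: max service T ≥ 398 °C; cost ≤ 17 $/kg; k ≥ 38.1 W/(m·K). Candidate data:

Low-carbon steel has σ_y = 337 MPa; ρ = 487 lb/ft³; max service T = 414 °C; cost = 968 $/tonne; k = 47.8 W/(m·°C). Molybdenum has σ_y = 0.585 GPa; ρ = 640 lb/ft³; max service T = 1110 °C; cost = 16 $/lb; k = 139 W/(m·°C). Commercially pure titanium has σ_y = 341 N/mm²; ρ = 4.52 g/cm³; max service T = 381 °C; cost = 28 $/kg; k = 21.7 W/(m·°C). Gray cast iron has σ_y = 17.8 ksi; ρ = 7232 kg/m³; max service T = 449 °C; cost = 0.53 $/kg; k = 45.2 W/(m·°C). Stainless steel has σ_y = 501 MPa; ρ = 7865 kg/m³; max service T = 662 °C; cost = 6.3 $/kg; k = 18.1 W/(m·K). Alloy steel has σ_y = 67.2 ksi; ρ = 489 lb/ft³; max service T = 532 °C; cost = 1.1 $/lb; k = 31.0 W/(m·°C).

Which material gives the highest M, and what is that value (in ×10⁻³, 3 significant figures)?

low-carbon steel, M = 2.35×10⁻³

Screen on constraints: max service T ≥ 398 °C; cost ≤ 17 $/kg; k ≥ 38.1 W/(m·K). Survivors: low-carbon steel, gray cast iron.
Putting every candidate on a common basis:
  low-carbon steel: σ_y = 337.0 MPa, ρ = 7801 kg/m³
  gray cast iron: σ_y = 122.7 MPa, ρ = 7232 kg/m³
  low-carbon steel: M = 2.35×10⁻³
  gray cast iron: M = 1.53×10⁻³
The maximum is for low-carbon steel.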